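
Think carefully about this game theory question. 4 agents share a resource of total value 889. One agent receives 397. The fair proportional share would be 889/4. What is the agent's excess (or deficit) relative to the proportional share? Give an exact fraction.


Step 1: Proportional share = 889/4
Step 2: Agent's actual allocation = 397
Step 3: Excess = 397 - 889/4 = 699/4

699/4


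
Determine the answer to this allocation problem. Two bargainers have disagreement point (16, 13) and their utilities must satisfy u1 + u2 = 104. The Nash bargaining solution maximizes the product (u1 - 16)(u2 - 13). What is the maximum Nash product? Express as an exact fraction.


Step 1: The Nash solution splits surplus symmetrically above the disagreement point
Step 2: u1 = (total + d1 - d2)/2 = (104 + 16 - 13)/2 = 107/2
Step 3: u2 = (total - d1 + d2)/2 = (104 - 16 + 13)/2 = 101/2
Step 4: Nash product = (107/2 - 16) * (101/2 - 13)
Step 5: = 75/2 * 75/2 = 5625/4

5625/4


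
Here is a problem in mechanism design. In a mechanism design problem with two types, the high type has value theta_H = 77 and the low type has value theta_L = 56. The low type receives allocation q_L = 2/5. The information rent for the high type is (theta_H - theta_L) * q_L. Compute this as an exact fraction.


Step 1: theta_H - theta_L = 77 - 56 = 21
Step 2: Information rent = (theta_H - theta_L) * q_L
Step 3: = 21 * 2/5
Step 4: = 42/5

42/5


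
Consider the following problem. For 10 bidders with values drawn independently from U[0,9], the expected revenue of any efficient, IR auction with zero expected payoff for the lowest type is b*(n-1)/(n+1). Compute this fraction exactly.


Step 1: By Revenue Equivalence, expected revenue = b*(n-1)/(n+1)
Step 2: Substituting n = 10, b = 9
Step 3: Revenue = 9*(10-1)/(10+1) = 9*9/11
Step 4: Revenue = 81/11

81/11


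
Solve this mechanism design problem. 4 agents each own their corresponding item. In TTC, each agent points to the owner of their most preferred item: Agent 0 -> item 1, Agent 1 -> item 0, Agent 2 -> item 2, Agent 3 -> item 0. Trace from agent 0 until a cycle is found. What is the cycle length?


Step 1: Trace the pointer graph from agent 0: 0 -> 1 -> 0
Step 2: A cycle is detected when we revisit agent 0
Step 3: The cycle is: 0 -> 1 -> 0
Step 4: Cycle length = 2

2


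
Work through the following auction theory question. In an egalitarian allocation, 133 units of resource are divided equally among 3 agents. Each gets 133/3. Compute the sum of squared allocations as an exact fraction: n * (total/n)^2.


Step 1: Each agent's share = 133/3
Step 2: Square of each share = (133/3)^2 = 17689/9
Step 3: Sum of squares = 3 * 17689/9 = 17689/3

17689/3


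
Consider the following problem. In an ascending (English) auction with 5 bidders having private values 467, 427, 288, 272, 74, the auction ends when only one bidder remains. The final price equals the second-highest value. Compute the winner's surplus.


Step 1: Identify the highest value: 467
Step 2: Identify the second-highest value: 427
Step 3: The final price = second-highest value = 427
Step 4: Surplus = 467 - 427 = 40

40


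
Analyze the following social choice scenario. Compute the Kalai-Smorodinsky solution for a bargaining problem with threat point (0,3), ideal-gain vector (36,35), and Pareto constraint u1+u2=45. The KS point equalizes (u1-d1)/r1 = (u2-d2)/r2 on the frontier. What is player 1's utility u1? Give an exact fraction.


Step 1: At the KS point, (u1-d1)/r1 = (u2-d2)/r2 = t and u1+u2 = 45
Step 2: u1 = d1 + r1*t and u2 = d2 + r2*t, so (d1 + r1*t) + (d2 + r2*t) = 45
Step 3: t = (45 - 0 - 3)/(36 + 35) = 42/71
Step 4: u1 = d1 + r1*t = 0 + 36 * 42/71 = 1512/71
Step 5: (Check: u2 = d2 + r2*t = 1683/71; u1+u2 = 1512/71 + 1683/71 = 45, on the frontier.)

1512/71


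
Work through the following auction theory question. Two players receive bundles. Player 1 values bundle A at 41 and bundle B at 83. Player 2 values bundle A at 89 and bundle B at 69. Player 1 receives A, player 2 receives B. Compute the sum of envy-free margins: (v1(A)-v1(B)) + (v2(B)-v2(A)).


Step 1: Player 1's margin = v1(A) - v1(B) = 41 - 83 = -42
Step 2: Player 2's margin = v2(B) - v2(A) = 69 - 89 = -20
Step 3: Total margin = -42 + -20 = -62

-62


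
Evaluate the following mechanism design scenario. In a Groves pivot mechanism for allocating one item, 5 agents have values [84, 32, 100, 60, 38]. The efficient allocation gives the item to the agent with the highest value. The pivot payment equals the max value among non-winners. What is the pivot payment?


Step 1: The efficient winner is agent 2 with value 100
Step 2: Other agents' values: [84, 32, 60, 38]
Step 3: Pivot payment = max(others) = 84
Step 4: The winner pays 84

84


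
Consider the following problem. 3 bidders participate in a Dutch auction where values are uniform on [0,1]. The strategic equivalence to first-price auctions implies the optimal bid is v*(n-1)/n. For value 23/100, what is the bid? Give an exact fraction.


Step 1: Dutch auctions are strategically equivalent to first-price auctions
Step 2: The equilibrium bid is b(v) = v*(n-1)/n
Step 3: b = 23/100 * 2/3
Step 4: b = 23/150

23/150


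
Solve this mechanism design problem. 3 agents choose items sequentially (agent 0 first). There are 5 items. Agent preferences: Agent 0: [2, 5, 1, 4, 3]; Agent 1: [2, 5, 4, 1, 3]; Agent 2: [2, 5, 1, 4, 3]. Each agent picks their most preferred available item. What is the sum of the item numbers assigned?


Step 1: Agent 0 picks item 2
Step 2: Agent 1 picks item 5
Step 3: Agent 2 picks item 1
Step 4: Sum = 2 + 5 + 1 = 8

8


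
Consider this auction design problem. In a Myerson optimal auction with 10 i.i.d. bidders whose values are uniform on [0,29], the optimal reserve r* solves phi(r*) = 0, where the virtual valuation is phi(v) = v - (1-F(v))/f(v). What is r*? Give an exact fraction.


Step 1: For U[0,29], F(v) = v/29 and f(v) = 1/29
Step 2: phi(v) = v - (1 - v/29)/(1/29) = v - (29 - v) = 2v - 29
Step 3: Set phi(r*) = 0: 2r* - 29 = 0
Step 4: r* = 29/2 (the number of bidders n = 10 does not enter)

29/2


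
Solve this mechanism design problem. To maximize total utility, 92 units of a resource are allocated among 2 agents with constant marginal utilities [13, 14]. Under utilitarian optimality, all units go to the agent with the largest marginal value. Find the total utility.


Step 1: The marginal utilities are [13, 14]
Step 2: The highest marginal utility is 14
Step 3: All 92 units go to that agent
Step 4: Total utility = 14 * 92 = 1288

1288


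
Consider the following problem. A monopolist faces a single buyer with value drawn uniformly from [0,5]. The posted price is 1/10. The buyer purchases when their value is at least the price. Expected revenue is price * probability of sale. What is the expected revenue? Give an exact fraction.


Step 1: Posted price r = 1/10, value support [0,5]
Step 2: P(v >= r) = (5 - 1/10)/5 = 49/50
Step 3: Expected revenue = r * P(v >= r) = 1/10 * 49/50
Step 4: Revenue = 49/500

49/500


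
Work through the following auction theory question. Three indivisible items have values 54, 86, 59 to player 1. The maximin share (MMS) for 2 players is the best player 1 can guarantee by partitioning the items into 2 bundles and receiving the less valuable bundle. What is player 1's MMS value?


Step 1: Item values = 54, 86, 59
Step 2: Enumerate all 2-bundle partitions and take the smaller bundle:
  Partition 1: {54} vs {86,59} -> bundles 54, 145; min = 54
  Partition 2: {86} vs {54,59} -> bundles 86, 113; min = 86
  Partition 3: {59} vs {54,86} -> bundles 59, 140; min = 59
Step 3: MMS = max(54, 86, 59) = 86

86


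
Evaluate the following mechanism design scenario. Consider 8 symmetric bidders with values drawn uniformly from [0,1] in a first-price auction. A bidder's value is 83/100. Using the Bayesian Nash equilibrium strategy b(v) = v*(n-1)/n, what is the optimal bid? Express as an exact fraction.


Step 1: The symmetric BNE bidding function is b(v) = v * (n-1) / n
Step 2: Substitute v = 83/100 and n = 8
Step 3: b = 83/100 * 7/8
Step 4: b = 581/800

581/800


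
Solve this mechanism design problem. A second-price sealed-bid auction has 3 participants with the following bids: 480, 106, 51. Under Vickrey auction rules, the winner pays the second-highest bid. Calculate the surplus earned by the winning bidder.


Step 1: Sort bids in descending order: 480, 106, 51
Step 2: The winning bid is the highest: 480
Step 3: The payment equals the second-highest bid: 106
Step 4: Surplus = winner's bid - payment = 480 - 106 = 374

374


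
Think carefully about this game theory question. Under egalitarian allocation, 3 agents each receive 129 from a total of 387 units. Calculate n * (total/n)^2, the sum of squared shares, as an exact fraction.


Step 1: Each agent's share = 387/3 = 129
Step 2: Square of each share = (129)^2 = 16641
Step 3: Sum of squares = 3 * 16641 = 49923

49923


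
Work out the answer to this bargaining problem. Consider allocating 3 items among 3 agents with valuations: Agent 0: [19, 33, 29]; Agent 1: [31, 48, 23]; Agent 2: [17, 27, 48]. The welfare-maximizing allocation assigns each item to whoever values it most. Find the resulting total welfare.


Step 1: For each item, find the maximum value among all agents.
Step 2: Item 0 -> Agent 1 (value 31)
Step 3: Item 1 -> Agent 1 (value 48)
Step 4: Item 2 -> Agent 2 (value 48)
Step 5: Total welfare = 31 + 48 + 48 = 127

127


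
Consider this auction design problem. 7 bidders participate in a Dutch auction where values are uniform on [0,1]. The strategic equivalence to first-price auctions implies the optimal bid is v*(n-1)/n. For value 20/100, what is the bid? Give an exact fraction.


Step 1: Dutch auctions are strategically equivalent to first-price auctions
Step 2: The equilibrium bid is b(v) = v*(n-1)/n
Step 3: b = 1/5 * 6/7
Step 4: b = 6/35

6/35


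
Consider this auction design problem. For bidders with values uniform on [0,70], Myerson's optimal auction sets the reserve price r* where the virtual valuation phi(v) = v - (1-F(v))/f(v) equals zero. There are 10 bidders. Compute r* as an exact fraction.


Step 1: For U[0,70], F(v) = v/70 and f(v) = 1/70
Step 2: phi(v) = v - (1 - v/70)/(1/70) = v - (70 - v) = 2v - 70
Step 3: Set phi(r*) = 0: 2r* - 70 = 0
Step 4: r* = 70/2 = 35 (the number of bidders n = 10 does not enter)

35


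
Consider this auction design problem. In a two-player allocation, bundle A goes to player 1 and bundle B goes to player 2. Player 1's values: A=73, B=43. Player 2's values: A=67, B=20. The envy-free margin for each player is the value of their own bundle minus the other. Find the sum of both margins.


Step 1: Player 1's margin = v1(A) - v1(B) = 73 - 43 = 30
Step 2: Player 2's margin = v2(B) - v2(A) = 20 - 67 = -47
Step 3: Total margin = 30 + -47 = -17

-17


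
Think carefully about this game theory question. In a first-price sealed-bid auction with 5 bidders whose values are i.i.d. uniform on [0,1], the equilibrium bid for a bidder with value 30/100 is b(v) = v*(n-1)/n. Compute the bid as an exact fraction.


Step 1: The symmetric BNE bidding function is b(v) = v * (n-1) / n
Step 2: Substitute v = 3/10 and n = 5
Step 3: b = 3/10 * 4/5
Step 4: b = 6/25

6/25


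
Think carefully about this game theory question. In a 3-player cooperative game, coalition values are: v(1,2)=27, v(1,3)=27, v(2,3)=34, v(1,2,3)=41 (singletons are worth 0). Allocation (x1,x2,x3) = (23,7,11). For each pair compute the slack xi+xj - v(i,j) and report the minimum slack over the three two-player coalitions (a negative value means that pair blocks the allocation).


Step 1: Slack for coalition (1,2): x1+x2 - v12 = 30 - 27 = 3
Step 2: Slack for coalition (1,3): x1+x3 - v13 = 34 - 27 = 7
Step 3: Slack for coalition (2,3): x2+x3 - v23 = 18 - 34 = -16
Step 4: Minimum slack = min(3, 7, -16) = -16, attained by (2,3); coalition (2,3) can block (slack < 0), so the allocation is not in the core

-16


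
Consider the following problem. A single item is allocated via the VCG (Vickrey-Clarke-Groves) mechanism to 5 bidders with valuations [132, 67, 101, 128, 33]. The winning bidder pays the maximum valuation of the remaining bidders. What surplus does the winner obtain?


Step 1: The winner is the agent with the highest value: agent 0 with value 132
Step 2: Values of other agents: [67, 101, 128, 33]
Step 3: VCG payment = max of others' values = 128
Step 4: Surplus = 132 - 128 = 4

4


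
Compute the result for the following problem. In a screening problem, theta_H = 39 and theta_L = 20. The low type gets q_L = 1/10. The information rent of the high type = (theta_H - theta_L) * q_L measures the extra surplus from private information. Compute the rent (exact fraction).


Step 1: theta_H - theta_L = 39 - 20 = 19
Step 2: Information rent = (theta_H - theta_L) * q_L
Step 3: = 19 * 1/10
Step 4: = 19/10

19/10


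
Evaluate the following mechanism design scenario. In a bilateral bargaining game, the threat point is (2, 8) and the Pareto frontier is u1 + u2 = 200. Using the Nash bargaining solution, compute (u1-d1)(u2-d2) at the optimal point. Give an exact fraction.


Step 1: The Nash solution splits surplus symmetrically above the disagreement point
Step 2: u1 = (total + d1 - d2)/2 = (200 + 2 - 8)/2 = 97
Step 3: u2 = (total - d1 + d2)/2 = (200 - 2 + 8)/2 = 103
Step 4: Nash product = (97 - 2) * (103 - 8)
Step 5: = 95 * 95 = 9025

9025


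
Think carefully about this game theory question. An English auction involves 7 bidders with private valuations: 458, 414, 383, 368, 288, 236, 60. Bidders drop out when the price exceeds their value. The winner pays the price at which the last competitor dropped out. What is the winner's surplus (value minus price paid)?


Step 1: Identify the highest value: 458
Step 2: Identify the second-highest value: 414
Step 3: The final price = second-highest value = 414
Step 4: Surplus = 458 - 414 = 44

44


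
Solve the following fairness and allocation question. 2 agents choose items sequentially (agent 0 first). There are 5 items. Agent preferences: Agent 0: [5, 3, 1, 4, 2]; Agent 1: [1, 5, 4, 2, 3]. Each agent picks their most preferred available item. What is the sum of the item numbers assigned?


Step 1: Agent 0 picks item 5
Step 2: Agent 1 picks item 1
Step 3: Sum = 5 + 1 = 6

6


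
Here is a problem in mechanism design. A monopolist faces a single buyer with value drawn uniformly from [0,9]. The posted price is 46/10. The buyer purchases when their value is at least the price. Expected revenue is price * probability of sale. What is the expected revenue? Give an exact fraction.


Step 1: Posted price r = 23/5, value support [0,9]
Step 2: P(v >= r) = (9 - 23/5)/9 = 22/45
Step 3: Expected revenue = r * P(v >= r) = 23/5 * 22/45
Step 4: Revenue = 506/225

506/225


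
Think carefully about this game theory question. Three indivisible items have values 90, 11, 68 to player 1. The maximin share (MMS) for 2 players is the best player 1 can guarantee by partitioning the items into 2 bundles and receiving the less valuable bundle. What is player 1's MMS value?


Step 1: Item values = 90, 11, 68
Step 2: Enumerate all 2-bundle partitions and take the smaller bundle:
  Partition 1: {90} vs {11,68} -> bundles 90, 79; min = 79
  Partition 2: {11} vs {90,68} -> bundles 11, 158; min = 11
  Partition 3: {68} vs {90,11} -> bundles 68, 101; min = 68
Step 3: MMS = max(79, 11, 68) = 79

79


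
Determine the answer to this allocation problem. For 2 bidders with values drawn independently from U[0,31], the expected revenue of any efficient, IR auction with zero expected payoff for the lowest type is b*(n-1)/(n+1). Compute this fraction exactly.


Step 1: By Revenue Equivalence, expected revenue = b*(n-1)/(n+1)
Step 2: Substituting n = 2, b = 31
Step 3: Revenue = 31*(2-1)/(2+1) = 31*1/3
Step 4: Revenue = 31/3

31/3


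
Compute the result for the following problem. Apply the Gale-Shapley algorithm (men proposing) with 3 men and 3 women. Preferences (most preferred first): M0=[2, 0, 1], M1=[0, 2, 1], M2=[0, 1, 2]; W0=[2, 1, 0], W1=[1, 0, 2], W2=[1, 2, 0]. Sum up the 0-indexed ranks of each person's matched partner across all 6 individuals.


Step 1: Run Gale-Shapley (men propose, women hold best offer):
  M0 proposes to W2; she accepts
  M1 proposes to W0; she accepts
  M2 proposes to W0; she switches from M1
  M1 proposes to W2; she switches from M0
  M0 proposes to W0; rejected
  M0 proposes to W1; she accepts
Step 2: Final matching: W0-M2, W1-M0, W2-M1
Step 3: 0-indexed ranks (man's rank of his match, then woman's): 0 + 0 + 2 + 1 + 1 + 0
Step 4: Total rank sum = 4

4


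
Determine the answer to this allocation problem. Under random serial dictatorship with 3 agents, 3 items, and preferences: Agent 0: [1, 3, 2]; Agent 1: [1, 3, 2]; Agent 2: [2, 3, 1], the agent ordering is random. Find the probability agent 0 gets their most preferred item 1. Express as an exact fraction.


Step 1: Agent 0 wants item 1
Step 2: There are 6 possible orderings of agents
Step 3: In 3 orderings, agent 0 gets item 1
Step 4: Probability = 3/6 = 1/2

1/2


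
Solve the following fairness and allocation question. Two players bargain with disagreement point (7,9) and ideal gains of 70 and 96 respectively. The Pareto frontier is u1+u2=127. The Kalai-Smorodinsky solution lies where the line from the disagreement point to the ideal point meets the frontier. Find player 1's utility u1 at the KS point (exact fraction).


Step 1: At the KS point, (u1-d1)/r1 = (u2-d2)/r2 = t and u1+u2 = 127
Step 2: u1 = d1 + r1*t and u2 = d2 + r2*t, so (d1 + r1*t) + (d2 + r2*t) = 127
Step 3: t = (127 - 7 - 9)/(70 + 96) = 111/166
Step 4: u1 = d1 + r1*t = 7 + 70 * 111/166 = 4466/83
Step 5: (Check: u2 = d2 + r2*t = 6075/83; u1+u2 = 4466/83 + 6075/83 = 127, on the frontier.)

4466/83


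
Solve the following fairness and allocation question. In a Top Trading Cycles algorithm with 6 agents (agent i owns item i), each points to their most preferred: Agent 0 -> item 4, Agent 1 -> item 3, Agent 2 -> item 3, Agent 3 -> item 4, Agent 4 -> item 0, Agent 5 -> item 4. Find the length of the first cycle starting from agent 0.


Step 1: Trace the pointer graph from agent 0: 0 -> 4 -> 0
Step 2: A cycle is detected when we revisit agent 0
Step 3: The cycle is: 0 -> 4 -> 0
Step 4: Cycle length = 2

2


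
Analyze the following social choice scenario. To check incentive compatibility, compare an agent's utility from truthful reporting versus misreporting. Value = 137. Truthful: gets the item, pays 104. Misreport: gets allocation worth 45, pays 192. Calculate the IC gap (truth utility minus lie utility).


Step 1: U(truth) = value - payment = 137 - 104 = 33
Step 2: U(lie) = allocation - payment = 45 - 192 = -147
Step 3: IC gap = 33 - (-147) = 180

180


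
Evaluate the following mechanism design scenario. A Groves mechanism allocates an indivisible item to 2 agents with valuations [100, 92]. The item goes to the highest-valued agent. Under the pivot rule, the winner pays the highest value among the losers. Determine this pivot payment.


Step 1: The efficient winner is agent 0 with value 100
Step 2: Other agents' values: [92]
Step 3: Pivot payment = max(others) = 92
Step 4: The winner pays 92

92


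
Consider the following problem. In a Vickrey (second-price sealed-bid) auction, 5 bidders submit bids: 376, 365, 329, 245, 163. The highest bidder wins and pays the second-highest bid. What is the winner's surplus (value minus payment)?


Step 1: Sort bids in descending order: 376, 365, 329, 245, 163
Step 2: The winning bid is the highest: 376
Step 3: The payment equals the second-highest bid: 365
Step 4: Surplus = winner's bid - payment = 376 - 365 = 11

11


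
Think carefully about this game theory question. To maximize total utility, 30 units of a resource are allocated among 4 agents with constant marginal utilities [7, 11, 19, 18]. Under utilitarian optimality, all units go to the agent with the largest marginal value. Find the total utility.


Step 1: The marginal utilities are [7, 11, 19, 18]
Step 2: The highest marginal utility is 19
Step 3: All 30 units go to that agent
Step 4: Total utility = 19 * 30 = 570

570


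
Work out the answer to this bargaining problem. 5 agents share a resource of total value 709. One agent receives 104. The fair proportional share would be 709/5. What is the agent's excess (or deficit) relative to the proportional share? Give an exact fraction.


Step 1: Proportional share = 709/5
Step 2: Agent's actual allocation = 104
Step 3: Excess = 104 - 709/5 = -189/5

-189/5


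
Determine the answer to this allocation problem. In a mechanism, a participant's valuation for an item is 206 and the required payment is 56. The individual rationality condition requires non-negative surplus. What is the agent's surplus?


Step 1: Surplus = value - payment = 206 - 56 = 150
Step 2: IR is satisfied (surplus >= 0)

150


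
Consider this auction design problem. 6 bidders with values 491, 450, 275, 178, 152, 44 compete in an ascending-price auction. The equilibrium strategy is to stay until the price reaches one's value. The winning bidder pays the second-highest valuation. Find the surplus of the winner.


Step 1: Identify the highest value: 491
Step 2: Identify the second-highest value: 450
Step 3: The final price = second-highest value = 450
Step 4: Surplus = 491 - 450 = 41

41


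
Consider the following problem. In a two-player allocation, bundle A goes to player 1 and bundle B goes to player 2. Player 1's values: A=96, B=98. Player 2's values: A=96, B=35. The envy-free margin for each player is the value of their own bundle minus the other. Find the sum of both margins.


Step 1: Player 1's margin = v1(A) - v1(B) = 96 - 98 = -2
Step 2: Player 2's margin = v2(B) - v2(A) = 35 - 96 = -61
Step 3: Total margin = -2 + -61 = -63

-63


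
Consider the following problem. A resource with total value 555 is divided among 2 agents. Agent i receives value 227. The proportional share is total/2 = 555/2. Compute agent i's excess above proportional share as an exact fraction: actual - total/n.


Step 1: Proportional share = 555/2
Step 2: Agent's actual allocation = 227
Step 3: Excess = 227 - 555/2 = -101/2

-101/2


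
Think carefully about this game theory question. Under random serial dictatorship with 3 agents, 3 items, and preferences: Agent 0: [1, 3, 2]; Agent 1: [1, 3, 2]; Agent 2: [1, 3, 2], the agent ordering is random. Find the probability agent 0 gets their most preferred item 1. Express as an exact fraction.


Step 1: Agent 0 wants item 1
Step 2: There are 6 possible orderings of agents
Step 3: In 2 orderings, agent 0 gets item 1
Step 4: Probability = 2/6 = 1/3

1/3


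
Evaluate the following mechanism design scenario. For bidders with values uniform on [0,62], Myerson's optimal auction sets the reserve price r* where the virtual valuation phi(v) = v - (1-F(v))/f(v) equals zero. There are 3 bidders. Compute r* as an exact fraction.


Step 1: For U[0,62], F(v) = v/62 and f(v) = 1/62
Step 2: phi(v) = v - (1 - v/62)/(1/62) = v - (62 - v) = 2v - 62
Step 3: Set phi(r*) = 0: 2r* - 62 = 0
Step 4: r* = 62/2 = 31 (the number of bidders n = 3 does not enter)

31


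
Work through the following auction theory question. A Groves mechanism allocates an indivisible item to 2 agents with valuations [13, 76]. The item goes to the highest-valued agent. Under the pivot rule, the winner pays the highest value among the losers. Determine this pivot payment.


Step 1: The efficient winner is agent 1 with value 76
Step 2: Other agents' values: [13]
Step 3: Pivot payment = max(others) = 13
Step 4: The winner pays 13

13


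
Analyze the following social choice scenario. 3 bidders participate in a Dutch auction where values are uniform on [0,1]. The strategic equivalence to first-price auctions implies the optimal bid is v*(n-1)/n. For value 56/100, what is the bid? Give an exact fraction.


Step 1: Dutch auctions are strategically equivalent to first-price auctions
Step 2: The equilibrium bid is b(v) = v*(n-1)/n
Step 3: b = 14/25 * 2/3
Step 4: b = 28/75

28/75


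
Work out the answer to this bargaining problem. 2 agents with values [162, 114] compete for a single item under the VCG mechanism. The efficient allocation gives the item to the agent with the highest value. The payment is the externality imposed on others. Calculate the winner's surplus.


Step 1: The winner is the agent with the highest value: agent 0 with value 162
Step 2: Values of other agents: [114]
Step 3: VCG payment = max of others' values = 114
Step 4: Surplus = 162 - 114 = 48

48


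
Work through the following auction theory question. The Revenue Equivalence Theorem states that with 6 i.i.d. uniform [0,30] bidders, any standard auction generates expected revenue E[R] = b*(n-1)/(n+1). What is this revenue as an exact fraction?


Step 1: By Revenue Equivalence, expected revenue = b*(n-1)/(n+1)
Step 2: Substituting n = 6, b = 30
Step 3: Revenue = 30*(6-1)/(6+1) = 30*5/7
Step 4: Revenue = 150/7

150/7


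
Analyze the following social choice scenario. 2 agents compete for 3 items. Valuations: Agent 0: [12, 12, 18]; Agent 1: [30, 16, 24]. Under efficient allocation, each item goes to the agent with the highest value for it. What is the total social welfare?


Step 1: For each item, find the maximum value among all agents.
Step 2: Item 0 -> Agent 1 (value 30)
Step 3: Item 1 -> Agent 1 (value 16)
Step 4: Item 2 -> Agent 1 (value 24)
Step 5: Total welfare = 30 + 16 + 24 = 70

70


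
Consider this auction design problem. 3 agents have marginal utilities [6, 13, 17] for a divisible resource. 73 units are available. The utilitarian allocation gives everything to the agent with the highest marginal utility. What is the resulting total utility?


Step 1: The marginal utilities are [6, 13, 17]
Step 2: The highest marginal utility is 17
Step 3: All 73 units go to that agent
Step 4: Total utility = 17 * 73 = 1241

1241


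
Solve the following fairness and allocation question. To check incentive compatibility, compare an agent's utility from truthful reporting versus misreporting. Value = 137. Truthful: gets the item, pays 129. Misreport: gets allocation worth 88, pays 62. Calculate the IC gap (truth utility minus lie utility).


Step 1: U(truth) = value - payment = 137 - 129 = 8
Step 2: U(lie) = allocation - payment = 88 - 62 = 26
Step 3: IC gap = 8 - 26 = -18

-18


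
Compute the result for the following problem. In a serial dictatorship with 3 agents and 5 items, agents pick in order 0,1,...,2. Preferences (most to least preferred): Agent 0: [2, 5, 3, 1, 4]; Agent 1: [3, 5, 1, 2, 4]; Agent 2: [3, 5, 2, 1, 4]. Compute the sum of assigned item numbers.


Step 1: Agent 0 picks item 2
Step 2: Agent 1 picks item 3
Step 3: Agent 2 picks item 5
Step 4: Sum = 2 + 3 + 5 = 10

10


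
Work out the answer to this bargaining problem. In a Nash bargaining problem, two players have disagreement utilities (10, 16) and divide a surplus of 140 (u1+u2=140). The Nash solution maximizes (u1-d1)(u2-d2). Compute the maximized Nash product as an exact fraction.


Step 1: The Nash solution splits surplus symmetrically above the disagreement point
Step 2: u1 = (total + d1 - d2)/2 = (140 + 10 - 16)/2 = 67
Step 3: u2 = (total - d1 + d2)/2 = (140 - 10 + 16)/2 = 73
Step 4: Nash product = (67 - 10) * (73 - 16)
Step 5: = 57 * 57 = 3249

3249


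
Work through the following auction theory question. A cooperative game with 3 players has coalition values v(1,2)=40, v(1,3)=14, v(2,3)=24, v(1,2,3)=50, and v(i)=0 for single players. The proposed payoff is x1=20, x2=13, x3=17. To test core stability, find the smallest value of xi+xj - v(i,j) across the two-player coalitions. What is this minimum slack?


Step 1: Slack for coalition (1,2): x1+x2 - v12 = 33 - 40 = -7
Step 2: Slack for coalition (1,3): x1+x3 - v13 = 37 - 14 = 23
Step 3: Slack for coalition (2,3): x2+x3 - v23 = 30 - 24 = 6
Step 4: Minimum slack = min(-7, 23, 6) = -7, attained by (1,2); coalition (1,2) can block (slack < 0), so the allocation is not in the core

-7


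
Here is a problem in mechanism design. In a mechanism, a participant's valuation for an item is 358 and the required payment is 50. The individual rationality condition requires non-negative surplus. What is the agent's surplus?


Step 1: Surplus = value - payment = 358 - 50 = 308
Step 2: IR is satisfied (surplus >= 0)

308


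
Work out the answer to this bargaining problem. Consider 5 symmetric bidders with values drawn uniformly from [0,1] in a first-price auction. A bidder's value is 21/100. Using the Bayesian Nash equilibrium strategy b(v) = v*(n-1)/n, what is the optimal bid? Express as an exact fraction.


Step 1: The symmetric BNE bidding function is b(v) = v * (n-1) / n
Step 2: Substitute v = 21/100 and n = 5
Step 3: b = 21/100 * 4/5
Step 4: b = 21/125

21/125


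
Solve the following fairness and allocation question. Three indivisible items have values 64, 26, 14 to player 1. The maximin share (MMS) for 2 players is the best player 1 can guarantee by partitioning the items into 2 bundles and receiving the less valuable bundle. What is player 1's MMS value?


Step 1: Item values = 64, 26, 14
Step 2: Enumerate all 2-bundle partitions and take the smaller bundle:
  Partition 1: {64} vs {26,14} -> bundles 64, 40; min = 40
  Partition 2: {26} vs {64,14} -> bundles 26, 78; min = 26
  Partition 3: {14} vs {64,26} -> bundles 14, 90; min = 14
Step 3: MMS = max(40, 26, 14) = 40

40


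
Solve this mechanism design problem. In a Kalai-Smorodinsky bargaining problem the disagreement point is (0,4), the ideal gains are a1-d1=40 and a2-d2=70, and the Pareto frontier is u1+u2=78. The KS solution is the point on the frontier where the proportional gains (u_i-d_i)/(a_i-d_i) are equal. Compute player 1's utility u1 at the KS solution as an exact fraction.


Step 1: At the KS point, (u1-d1)/r1 = (u2-d2)/r2 = t and u1+u2 = 78
Step 2: u1 = d1 + r1*t and u2 = d2 + r2*t, so (d1 + r1*t) + (d2 + r2*t) = 78
Step 3: t = (78 - 0 - 4)/(40 + 70) = 74/110 = 37/55
Step 4: u1 = d1 + r1*t = 0 + 40 * 37/55 = 296/11
Step 5: (Check: u2 = d2 + r2*t = 562/11; u1+u2 = 296/11 + 562/11 = 78, on the frontier.)

296/11


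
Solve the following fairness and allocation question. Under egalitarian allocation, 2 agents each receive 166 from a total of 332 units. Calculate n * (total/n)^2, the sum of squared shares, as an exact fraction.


Step 1: Each agent's share = 332/2 = 166
Step 2: Square of each share = (166)^2 = 27556
Step 3: Sum of squares = 2 * 27556 = 55112

55112


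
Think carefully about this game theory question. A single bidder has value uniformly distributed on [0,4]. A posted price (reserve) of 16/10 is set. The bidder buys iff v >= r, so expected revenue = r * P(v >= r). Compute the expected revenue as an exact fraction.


Step 1: Posted price r = 8/5, value support [0,4]
Step 2: P(v >= r) = (4 - 8/5)/4 = 3/5
Step 3: Expected revenue = r * P(v >= r) = 8/5 * 3/5
Step 4: Revenue = 24/25

24/25


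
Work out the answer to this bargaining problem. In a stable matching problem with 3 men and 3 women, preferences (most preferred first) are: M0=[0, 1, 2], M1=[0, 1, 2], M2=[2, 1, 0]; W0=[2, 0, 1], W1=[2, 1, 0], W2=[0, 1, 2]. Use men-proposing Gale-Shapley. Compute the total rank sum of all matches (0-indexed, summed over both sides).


Step 1: Run Gale-Shapley (men propose, women hold best offer):
  M0 proposes to W0; she accepts
  M1 proposes to W0; rejected
  M1 proposes to W1; she accepts
  M2 proposes to W2; she accepts
Step 2: Final matching: W0-M0, W1-M1, W2-M2
Step 3: 0-indexed ranks (man's rank of his match, then woman's): 0 + 1 + 1 + 1 + 0 + 2
Step 4: Total rank sum = 5

5


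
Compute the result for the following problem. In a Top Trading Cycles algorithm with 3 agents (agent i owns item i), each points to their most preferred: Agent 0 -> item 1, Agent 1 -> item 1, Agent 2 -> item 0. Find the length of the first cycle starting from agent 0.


Step 1: Trace the pointer graph from agent 0: 0 -> 1 -> 1
Step 2: A cycle is detected when we revisit agent 1
Step 3: The cycle is: 1 -> 1
Step 4: Cycle length = 1

1


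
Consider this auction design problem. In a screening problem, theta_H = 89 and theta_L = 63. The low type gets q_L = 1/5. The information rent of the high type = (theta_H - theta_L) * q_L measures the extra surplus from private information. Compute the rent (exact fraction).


Step 1: theta_H - theta_L = 89 - 63 = 26
Step 2: Information rent = (theta_H - theta_L) * q_L
Step 3: = 26 * 1/5
Step 4: = 26/5

26/5


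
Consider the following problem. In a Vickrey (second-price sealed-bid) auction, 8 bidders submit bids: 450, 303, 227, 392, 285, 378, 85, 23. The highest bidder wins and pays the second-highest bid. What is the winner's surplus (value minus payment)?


Step 1: Sort bids in descending order: 450, 392, 378, 303, 285, 227, 85, 23
Step 2: The winning bid is the highest: 450
Step 3: The payment equals the second-highest bid: 392
Step 4: Surplus = winner's bid - payment = 450 - 392 = 58

58


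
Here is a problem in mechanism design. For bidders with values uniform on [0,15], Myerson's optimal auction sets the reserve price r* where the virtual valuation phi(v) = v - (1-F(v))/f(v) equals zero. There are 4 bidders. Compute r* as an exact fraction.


Step 1: For U[0,15], F(v) = v/15 and f(v) = 1/15
Step 2: phi(v) = v - (1 - v/15)/(1/15) = v - (15 - v) = 2v - 15
Step 3: Set phi(r*) = 0: 2r* - 15 = 0
Step 4: r* = 15/2 (the number of bidders n = 4 does not enter)

15/2


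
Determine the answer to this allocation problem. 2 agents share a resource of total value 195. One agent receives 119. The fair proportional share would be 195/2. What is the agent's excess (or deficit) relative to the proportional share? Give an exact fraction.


Step 1: Proportional share = 195/2
Step 2: Agent's actual allocation = 119
Step 3: Excess = 119 - 195/2 = 43/2

43/2


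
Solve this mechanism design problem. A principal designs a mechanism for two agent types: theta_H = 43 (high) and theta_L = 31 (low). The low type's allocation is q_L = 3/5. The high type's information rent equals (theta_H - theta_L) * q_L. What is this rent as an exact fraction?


Step 1: theta_H - theta_L = 43 - 31 = 12
Step 2: Information rent = (theta_H - theta_L) * q_L
Step 3: = 12 * 3/5
Step 4: = 36/5

36/5


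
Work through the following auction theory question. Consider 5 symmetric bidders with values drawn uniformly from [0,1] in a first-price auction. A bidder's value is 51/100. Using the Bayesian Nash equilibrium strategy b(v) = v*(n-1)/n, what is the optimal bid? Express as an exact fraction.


Step 1: The symmetric BNE bidding function is b(v) = v * (n-1) / n
Step 2: Substitute v = 51/100 and n = 5
Step 3: b = 51/100 * 4/5
Step 4: b = 51/125

51/125


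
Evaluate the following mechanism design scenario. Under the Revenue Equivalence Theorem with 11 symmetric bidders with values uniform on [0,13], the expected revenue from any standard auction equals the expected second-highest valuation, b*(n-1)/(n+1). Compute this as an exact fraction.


Step 1: By Revenue Equivalence, expected revenue = b*(n-1)/(n+1)
Step 2: Substituting n = 11, b = 13
Step 3: Revenue = 13*(11-1)/(11+1) = 13*10/12
Step 4: Revenue = 130/12 = 65/6

65/6


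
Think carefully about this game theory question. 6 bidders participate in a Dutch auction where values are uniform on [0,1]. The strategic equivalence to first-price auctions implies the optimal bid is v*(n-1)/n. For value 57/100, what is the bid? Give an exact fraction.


Step 1: Dutch auctions are strategically equivalent to first-price auctions
Step 2: The equilibrium bid is b(v) = v*(n-1)/n
Step 3: b = 57/100 * 5/6
Step 4: b = 19/40

19/40


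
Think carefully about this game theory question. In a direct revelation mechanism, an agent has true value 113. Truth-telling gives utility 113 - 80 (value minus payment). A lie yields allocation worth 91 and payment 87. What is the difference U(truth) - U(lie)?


Step 1: U(truth) = value - payment = 113 - 80 = 33
Step 2: U(lie) = allocation - payment = 91 - 87 = 4
Step 3: IC gap = 33 - 4 = 29

29


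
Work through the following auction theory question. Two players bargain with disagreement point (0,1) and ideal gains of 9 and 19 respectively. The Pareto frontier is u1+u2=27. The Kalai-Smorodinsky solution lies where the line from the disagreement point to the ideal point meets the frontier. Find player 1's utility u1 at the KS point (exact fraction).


Step 1: At the KS point, (u1-d1)/r1 = (u2-d2)/r2 = t and u1+u2 = 27
Step 2: u1 = d1 + r1*t and u2 = d2 + r2*t, so (d1 + r1*t) + (d2 + r2*t) = 27
Step 3: t = (27 - 0 - 1)/(9 + 19) = 26/28 = 13/14
Step 4: u1 = d1 + r1*t = 0 + 9 * 13/14 = 117/14
Step 5: (Check: u2 = d2 + r2*t = 261/14; u1+u2 = 117/14 + 261/14 = 27, on the frontier.)

117/14


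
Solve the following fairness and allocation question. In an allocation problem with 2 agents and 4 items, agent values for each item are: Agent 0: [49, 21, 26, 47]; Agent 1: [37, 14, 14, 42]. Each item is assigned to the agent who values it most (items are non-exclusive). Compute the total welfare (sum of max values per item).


Step 1: For each item, find the maximum value among all agents.
Step 2: Item 0 -> Agent 0 (value 49)
Step 3: Item 1 -> Agent 0 (value 21)
Step 4: Item 2 -> Agent 0 (value 26)
Step 5: Item 3 -> Agent 0 (value 47)
Step 6: Total welfare = 49 + 21 + 26 + 47 = 143

143


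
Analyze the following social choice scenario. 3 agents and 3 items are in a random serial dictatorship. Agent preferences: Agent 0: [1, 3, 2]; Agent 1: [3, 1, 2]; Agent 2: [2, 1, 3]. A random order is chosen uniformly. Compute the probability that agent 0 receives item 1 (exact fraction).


Step 1: Agent 0 wants item 1
Step 2: There are 6 possible orderings of agents
Step 3: In 6 orderings, agent 0 gets item 1
Step 4: Probability = 6/6 = 1

1


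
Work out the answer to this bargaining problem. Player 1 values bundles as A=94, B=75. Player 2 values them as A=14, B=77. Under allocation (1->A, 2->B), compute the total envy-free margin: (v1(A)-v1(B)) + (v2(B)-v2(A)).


Step 1: Player 1's margin = v1(A) - v1(B) = 94 - 75 = 19
Step 2: Player 2's margin = v2(B) - v2(A) = 77 - 14 = 63
Step 3: Total margin = 19 + 63 = 82

82


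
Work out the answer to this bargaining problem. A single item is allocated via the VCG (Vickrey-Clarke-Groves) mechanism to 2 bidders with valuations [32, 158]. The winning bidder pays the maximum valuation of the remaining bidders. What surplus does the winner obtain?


Step 1: The winner is the agent with the highest value: agent 1 with value 158
Step 2: Values of other agents: [32]
Step 3: VCG payment = max of others' values = 32
Step 4: Surplus = 158 - 32 = 126

126


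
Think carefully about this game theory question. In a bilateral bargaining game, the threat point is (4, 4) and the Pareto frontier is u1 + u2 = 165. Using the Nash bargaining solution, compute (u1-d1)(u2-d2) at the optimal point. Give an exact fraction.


Step 1: The Nash solution splits surplus symmetrically above the disagreement point
Step 2: u1 = (total + d1 - d2)/2 = (165 + 4 - 4)/2 = 165/2
Step 3: u2 = (total - d1 + d2)/2 = (165 - 4 + 4)/2 = 165/2
Step 4: Nash product = (165/2 - 4) * (165/2 - 4)
Step 5: = 157/2 * 157/2 = 24649/4

24649/4


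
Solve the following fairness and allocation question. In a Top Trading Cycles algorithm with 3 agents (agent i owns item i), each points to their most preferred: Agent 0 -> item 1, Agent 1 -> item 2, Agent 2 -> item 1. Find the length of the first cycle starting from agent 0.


Step 1: Trace the pointer graph from agent 0: 0 -> 1 -> 2 -> 1
Step 2: A cycle is detected when we revisit agent 1
Step 3: The cycle is: 1 -> 2 -> 1
Step 4: Cycle length = 2

2


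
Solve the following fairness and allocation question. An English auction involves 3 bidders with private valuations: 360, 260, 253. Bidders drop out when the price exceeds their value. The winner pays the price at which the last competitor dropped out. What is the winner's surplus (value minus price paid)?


Step 1: Identify the highest value: 360
Step 2: Identify the second-highest value: 260
Step 3: The final price = second-highest value = 260
Step 4: Surplus = 360 - 260 = 100

100
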